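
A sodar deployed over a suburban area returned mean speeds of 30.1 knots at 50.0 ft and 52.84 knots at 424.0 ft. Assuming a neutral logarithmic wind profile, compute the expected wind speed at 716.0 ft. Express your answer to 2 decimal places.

58.41 knots

Log law: V ∝ ln(z/z₀). From the pair, with r = V₁/V₂ = 0.56964,
ln z₀ = (ln z₁ − r·ln z₂)/(1 − r) = (3.9120 − 0.56964×6.0497)/0.43036 = 1.0824 → z₀ = 2.952 ft
V₃ = V₁ · ln(z₃/z₀)/ln(z₁/z₀) = 30.1 × 5.4913/2.8296 = 58.4135 knots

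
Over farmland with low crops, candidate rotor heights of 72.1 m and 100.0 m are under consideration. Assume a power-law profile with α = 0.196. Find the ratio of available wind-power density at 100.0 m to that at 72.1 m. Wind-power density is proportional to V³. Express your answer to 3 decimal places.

1.212

Speed ratio: V_B/V_A = (z_B/z_A)^α = (100.0/72.1)^0.196 = (1.3870)^0.196 = 1.06621
Power-density ratio: P_B/P_A = (V_B/V_A)³ = (1.06621)³ = 1.21209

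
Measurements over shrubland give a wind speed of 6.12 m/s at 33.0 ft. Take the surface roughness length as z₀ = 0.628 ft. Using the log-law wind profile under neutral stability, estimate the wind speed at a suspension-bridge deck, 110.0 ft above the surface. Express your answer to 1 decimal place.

8.0 m/s

Log law: V(z) ∝ ln(z/z₀), so V₂/V₁ = ln(z₂/z₀) / ln(z₁/z₀).
ln(110.0/0.628) = 5.1657, ln(33.0/0.628) = 3.9617
V₂ = 6.12 × 5.1657/3.9617 = 6.12 × 1.3039 = 7.9799 m/s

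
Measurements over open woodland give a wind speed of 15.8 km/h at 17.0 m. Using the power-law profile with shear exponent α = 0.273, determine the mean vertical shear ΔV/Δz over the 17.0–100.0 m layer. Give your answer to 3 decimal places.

0.118 km/h/m

Power law: V₂ = V₁ · (z₂/z₁)^α = 15.8 × (5.8824)^0.273 = 25.6298 km/h
ΔV/Δz = (25.6298 − 15.8)/(100.0 − 17.0) = 9.8298/83.0000 = 0.11843 km/h/m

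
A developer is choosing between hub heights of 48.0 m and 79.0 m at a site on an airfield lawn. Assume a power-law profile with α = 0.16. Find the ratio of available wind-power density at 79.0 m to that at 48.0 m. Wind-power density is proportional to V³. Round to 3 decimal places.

1.270

Speed ratio: V_B/V_A = (z_B/z_A)^α = (79.0/48.0)^0.16 = (1.6458)^0.16 = 1.08298
Power-density ratio: P_B/P_A = (V_B/V_A)³ = (1.08298)³ = 1.27018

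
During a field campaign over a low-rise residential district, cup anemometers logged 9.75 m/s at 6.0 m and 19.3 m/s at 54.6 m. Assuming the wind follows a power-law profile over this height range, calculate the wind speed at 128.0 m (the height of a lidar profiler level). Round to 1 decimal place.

First find α: α = ln(V₂/V₁)/ln(z₂/z₁) = ln(19.3/9.75)/ln(54.6/6.0) = 0.68284/2.20827 = 0.3092
Extrapolate from 54.6 m to 128.0 m: V₃ = 19.3 × (128.0/54.6)^0.3092 = 19.3 × 1.3014 = 25.1173 m/s

25.1 m/s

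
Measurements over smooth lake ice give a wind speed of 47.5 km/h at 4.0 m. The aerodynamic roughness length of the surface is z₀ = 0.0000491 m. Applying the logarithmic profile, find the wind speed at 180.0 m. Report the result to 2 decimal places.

63.49 km/h

Log law: V(z) ∝ ln(z/z₀), so V₂/V₁ = ln(z₂/z₀) / ln(z₁/z₀).
ln(180.0/0.0000491) = 15.1146, ln(4.0/0.0000491) = 11.3079
V₂ = 47.5 × 15.1146/11.3079 = 47.5 × 1.3366 = 63.4902 km/h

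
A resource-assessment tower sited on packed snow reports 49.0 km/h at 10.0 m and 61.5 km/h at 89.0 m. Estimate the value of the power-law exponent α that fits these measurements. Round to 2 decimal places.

Power law: V₂/V₁ = (z₂/z₁)^α ⇒ α = ln(V₂/V₁) / ln(z₂/z₁)
α = ln(61.5/49.0) / ln(89.0/10.0) = ln(1.2551) / ln(8.9000)
  = 0.22722 / 2.18605 = 0.10394

α ≈ 0.10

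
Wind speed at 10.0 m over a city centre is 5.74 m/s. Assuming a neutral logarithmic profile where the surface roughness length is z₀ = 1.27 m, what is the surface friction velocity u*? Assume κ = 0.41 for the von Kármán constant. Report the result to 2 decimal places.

u* ≈ 1.14 m/s

Log law: V(z) = (u*/κ) · ln(z/z₀) ⇒ u* = κ · V / ln(z/z₀)
u* = 0.41 × 5.74 / ln(10.0/1.27) = 0.41 × 5.74 / 2.0636
   = 2.3534 / 2.0636 = 1.1405 m/s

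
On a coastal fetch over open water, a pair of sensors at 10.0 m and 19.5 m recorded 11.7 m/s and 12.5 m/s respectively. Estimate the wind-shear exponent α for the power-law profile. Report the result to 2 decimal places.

Power law: V₂/V₁ = (z₂/z₁)^α ⇒ α = ln(V₂/V₁) / ln(z₂/z₁)
α = ln(12.5/11.7) / ln(19.5/10.0) = ln(1.0684) / ln(1.9500)
  = 0.06614 / 0.66783 = 0.09904

α ≈ 0.10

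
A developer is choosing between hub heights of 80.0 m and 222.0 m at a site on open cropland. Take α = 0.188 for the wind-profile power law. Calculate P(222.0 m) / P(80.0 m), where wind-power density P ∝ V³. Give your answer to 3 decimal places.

1.778

Speed ratio: V_B/V_A = (z_B/z_A)^α = (222.0/80.0)^0.188 = (2.7750)^0.188 = 1.21153
Power-density ratio: P_B/P_A = (V_B/V_A)³ = (1.21153)³ = 1.77828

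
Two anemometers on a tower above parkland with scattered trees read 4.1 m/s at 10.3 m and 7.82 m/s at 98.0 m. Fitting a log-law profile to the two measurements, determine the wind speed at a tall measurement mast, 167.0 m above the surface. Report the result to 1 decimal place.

8.7 m/s

Log law: V ∝ ln(z/z₀). From the pair, with r = V₁/V₂ = 0.52430,
ln z₀ = (ln z₁ − r·ln z₂)/(1 − r) = (2.3321 − 0.52430×4.5850)/0.47570 = -0.1508 → z₀ = 0.8600 m
V₃ = V₁ · ln(z₃/z₀)/ln(z₁/z₀) = 4.1 × 5.2688/2.4830 = 8.7002 m/s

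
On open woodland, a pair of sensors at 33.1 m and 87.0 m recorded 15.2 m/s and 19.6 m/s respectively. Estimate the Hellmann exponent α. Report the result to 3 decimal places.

Power law: V₂/V₁ = (z₂/z₁)^α ⇒ α = ln(V₂/V₁) / ln(z₂/z₁)
α = ln(19.6/15.2) / ln(87.0/33.1) = ln(1.2895) / ln(2.6284)
  = 0.25423 / 0.96637 = 0.26308

α ≈ 0.263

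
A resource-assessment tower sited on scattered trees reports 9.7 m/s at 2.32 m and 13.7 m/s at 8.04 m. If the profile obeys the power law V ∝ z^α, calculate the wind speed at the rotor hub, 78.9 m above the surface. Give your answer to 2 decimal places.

25.84 m/s

First find α: α = ln(V₂/V₁)/ln(z₂/z₁) = ln(13.7/9.7)/ln(8.04/2.32) = 0.34527/1.24286 = 0.2778
Extrapolate from 8.04 m to 78.9 m: V₃ = 13.7 × (78.9/8.04)^0.2778 = 13.7 × 1.8860 = 25.8375 m/s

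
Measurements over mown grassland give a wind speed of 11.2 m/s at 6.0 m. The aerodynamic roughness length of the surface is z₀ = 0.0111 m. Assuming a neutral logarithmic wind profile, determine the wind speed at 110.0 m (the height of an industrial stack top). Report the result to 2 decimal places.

16.38 m/s

Log law: V(z) ∝ ln(z/z₀), so V₂/V₁ = ln(z₂/z₀) / ln(z₁/z₀).
ln(110.0/0.0111) = 9.2013, ln(6.0/0.0111) = 6.2926
V₂ = 11.2 × 9.2013/6.2926 = 11.2 × 1.4622 = 16.3772 m/s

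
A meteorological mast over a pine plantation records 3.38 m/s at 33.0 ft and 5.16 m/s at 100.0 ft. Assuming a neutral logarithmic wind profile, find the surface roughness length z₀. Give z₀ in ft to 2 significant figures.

z₀ ≈ 4.0 ft

Log law: V(z) ∝ ln(z/z₀). With r = V₁/V₂ = 3.38/5.16 = 0.65504,
r · ln(z₂/z₀) = ln(z₁/z₀) ⇒ ln z₀ = (ln z₁ − r·ln z₂)/(1 − r)
ln z₀ = (3.49651 − 0.65504×4.60517) / 0.34496 = 1.3913
z₀ = exp(1.3913) = 4.020 ft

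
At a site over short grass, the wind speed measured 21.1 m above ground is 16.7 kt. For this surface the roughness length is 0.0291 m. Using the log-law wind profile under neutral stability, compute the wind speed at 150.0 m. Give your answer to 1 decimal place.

21.7 kt

Log law: V(z) ∝ ln(z/z₀), so V₂/V₁ = ln(z₂/z₀) / ln(z₁/z₀).
ln(150.0/0.0291) = 8.5477, ln(21.1/0.0291) = 6.5863
V₂ = 16.7 × 8.5477/6.5863 = 16.7 × 1.2978 = 21.6732 kt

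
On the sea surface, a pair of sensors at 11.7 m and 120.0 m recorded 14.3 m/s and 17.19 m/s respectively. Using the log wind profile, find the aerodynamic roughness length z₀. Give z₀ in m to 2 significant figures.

z₀ ≈ 0.00012 m

Log law: V(z) ∝ ln(z/z₀). With r = V₁/V₂ = 14.3/17.19 = 0.83188,
r · ln(z₂/z₀) = ln(z₁/z₀) ⇒ ln z₀ = (ln z₁ − r·ln z₂)/(1 − r)
ln z₀ = (2.45959 − 0.83188×4.78749) / 0.16812 = -9.0591
z₀ = exp(-9.0591) = 0.0001163 m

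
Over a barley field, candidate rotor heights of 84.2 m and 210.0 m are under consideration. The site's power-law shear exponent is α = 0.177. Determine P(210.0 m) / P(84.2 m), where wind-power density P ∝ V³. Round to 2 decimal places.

1.62

Speed ratio: V_B/V_A = (z_B/z_A)^α = (210.0/84.2)^0.177 = (2.4941)^0.177 = 1.17558
Power-density ratio: P_B/P_A = (V_B/V_A)³ = (1.17558)³ = 1.62464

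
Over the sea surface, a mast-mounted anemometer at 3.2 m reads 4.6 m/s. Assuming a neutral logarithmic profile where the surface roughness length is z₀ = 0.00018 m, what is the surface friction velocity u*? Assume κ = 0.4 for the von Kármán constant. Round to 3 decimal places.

Log law: V(z) = (u*/κ) · ln(z/z₀) ⇒ u* = κ · V / ln(z/z₀)
u* = 0.4 × 4.6 / ln(3.2/0.00018) = 0.4 × 4.6 / 9.7857
   = 1.8400 / 9.7857 = 0.1880 m/s

u* ≈ 0.188 m/s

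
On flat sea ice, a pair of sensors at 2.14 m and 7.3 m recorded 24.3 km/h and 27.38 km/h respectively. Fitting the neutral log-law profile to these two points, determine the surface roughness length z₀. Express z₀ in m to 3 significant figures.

z₀ ≈ 0.000134 m

Log law: V(z) ∝ ln(z/z₀). With r = V₁/V₂ = 24.3/27.38 = 0.88751,
r · ln(z₂/z₀) = ln(z₁/z₀) ⇒ ln z₀ = (ln z₁ − r·ln z₂)/(1 − r)
ln z₀ = (0.76081 − 0.88751×1.98787) / 0.11249 = -8.9203
z₀ = exp(-8.9203) = 0.0001336 m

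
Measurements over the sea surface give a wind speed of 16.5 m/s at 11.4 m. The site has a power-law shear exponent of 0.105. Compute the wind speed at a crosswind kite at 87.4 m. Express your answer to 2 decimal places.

20.43 m/s

Power-law profile: V₂ = V₁ · (z₂/z₁)^α
V₂ = 16.5 × (87.4/11.4)^0.105 = 16.5 × (7.6667)^0.105
    = 16.5 × 1.2385 = 20.4347 m/s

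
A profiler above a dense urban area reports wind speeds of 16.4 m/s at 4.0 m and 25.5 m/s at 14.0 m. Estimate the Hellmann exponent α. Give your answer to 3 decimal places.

α ≈ 0.352

Power law: V₂/V₁ = (z₂/z₁)^α ⇒ α = ln(V₂/V₁) / ln(z₂/z₁)
α = ln(25.5/16.4) / ln(14.0/4.0) = ln(1.5549) / ln(3.5000)
  = 0.44140 / 1.25276 = 0.35234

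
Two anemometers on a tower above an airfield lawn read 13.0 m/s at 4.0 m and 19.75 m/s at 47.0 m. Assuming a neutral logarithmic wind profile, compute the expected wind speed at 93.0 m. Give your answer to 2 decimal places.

21.62 m/s

Log law: V ∝ ln(z/z₀). From the pair, with r = V₁/V₂ = 0.65823,
ln z₀ = (ln z₁ − r·ln z₂)/(1 − r) = (1.3863 − 0.65823×3.8501)/0.34177 = -3.3589 → z₀ = 0.03477 m
V₃ = V₁ · ln(z₃/z₀)/ln(z₁/z₀) = 13.0 × 7.8915/4.7452 = 21.6197 m/s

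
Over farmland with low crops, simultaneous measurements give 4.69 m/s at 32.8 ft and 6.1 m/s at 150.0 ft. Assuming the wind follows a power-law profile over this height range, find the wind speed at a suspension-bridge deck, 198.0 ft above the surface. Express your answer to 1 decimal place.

First find α: α = ln(V₂/V₁)/ln(z₂/z₁) = ln(6.1/4.69)/ln(150.0/32.8) = 0.26286/1.52021 = 0.1729
Extrapolate from 150.0 ft to 198.0 ft: V₃ = 6.1 × (198.0/150.0)^0.1729 = 6.1 × 1.0492 = 6.4000 m/s

6.4 m/s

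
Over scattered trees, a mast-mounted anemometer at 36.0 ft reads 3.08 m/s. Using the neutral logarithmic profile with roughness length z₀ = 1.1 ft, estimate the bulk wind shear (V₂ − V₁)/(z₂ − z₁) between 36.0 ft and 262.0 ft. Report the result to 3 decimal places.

Log law: V₂ = V₁ · ln(z₂/z₀)/ln(z₁/z₀) = 3.08 × 5.4730/3.4882 = 4.8326 m/s
ΔV/Δz = (4.8326 − 3.08)/(262.0 − 36.0) = 1.7526/226.0000 = 0.00775 m/s/ft

0.008 m/s/ft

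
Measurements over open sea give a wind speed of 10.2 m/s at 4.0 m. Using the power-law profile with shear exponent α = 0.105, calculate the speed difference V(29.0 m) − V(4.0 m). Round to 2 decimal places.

2.36 m/s

Power law: V₂ = V₁ · (z₂/z₁)^α = 10.2 × (7.2500)^0.105 = 12.5584 m/s
ΔV = 12.5584 − 10.2 = 2.3584 m/s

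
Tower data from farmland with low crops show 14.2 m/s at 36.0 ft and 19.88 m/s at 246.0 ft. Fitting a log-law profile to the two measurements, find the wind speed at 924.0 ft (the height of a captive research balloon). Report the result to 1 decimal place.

Log law: V ∝ ln(z/z₀). From the pair, with r = V₁/V₂ = 0.71429,
ln z₀ = (ln z₁ − r·ln z₂)/(1 − r) = (3.5835 − 0.71429×5.5053)/0.28571 = -1.2210 → z₀ = 0.2949 ft
V₃ = V₁ · ln(z₃/z₀)/ln(z₁/z₀) = 14.2 × 8.0497/4.8045 = 23.7913 m/s

23.8 m/s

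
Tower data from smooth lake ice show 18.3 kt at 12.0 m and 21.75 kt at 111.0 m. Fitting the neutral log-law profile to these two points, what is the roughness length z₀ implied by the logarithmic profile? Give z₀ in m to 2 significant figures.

Log law: V(z) ∝ ln(z/z₀). With r = V₁/V₂ = 18.3/21.75 = 0.84138,
r · ln(z₂/z₀) = ln(z₁/z₀) ⇒ ln z₀ = (ln z₁ − r·ln z₂)/(1 − r)
ln z₀ = (2.48491 − 0.84138×4.70953) / 0.15862 = -9.3153
z₀ = exp(-9.3153) = 0.00009004 m

z₀ ≈ 0.000090 m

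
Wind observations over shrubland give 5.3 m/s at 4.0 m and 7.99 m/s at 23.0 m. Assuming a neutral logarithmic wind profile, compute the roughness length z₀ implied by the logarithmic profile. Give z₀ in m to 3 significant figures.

z₀ ≈ 0.127 m

Log law: V(z) ∝ ln(z/z₀). With r = V₁/V₂ = 5.3/7.99 = 0.66333,
r · ln(z₂/z₀) = ln(z₁/z₀) ⇒ ln z₀ = (ln z₁ − r·ln z₂)/(1 − r)
ln z₀ = (1.38629 − 0.66333×3.13549) / 0.33667 = -2.0601
z₀ = exp(-2.0601) = 0.1274 m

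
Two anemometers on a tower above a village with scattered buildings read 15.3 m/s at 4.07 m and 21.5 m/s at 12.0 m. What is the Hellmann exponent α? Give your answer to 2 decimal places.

α ≈ 0.31

Power law: V₂/V₁ = (z₂/z₁)^α ⇒ α = ln(V₂/V₁) / ln(z₂/z₁)
α = ln(21.5/15.3) / ln(12.0/4.07) = ln(1.4052) / ln(2.9484)
  = 0.34020 / 1.08126 = 0.31463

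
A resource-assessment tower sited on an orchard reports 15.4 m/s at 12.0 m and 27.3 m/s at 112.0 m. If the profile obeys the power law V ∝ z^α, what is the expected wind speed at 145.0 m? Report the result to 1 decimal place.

First find α: α = ln(V₂/V₁)/ln(z₂/z₁) = ln(27.3/15.4)/ln(112.0/12.0) = 0.57252/2.23359 = 0.2563
Extrapolate from 112.0 m to 145.0 m: V₃ = 27.3 × (145.0/112.0)^0.2563 = 27.3 × 1.0684 = 29.1682 m/s

29.2 m/s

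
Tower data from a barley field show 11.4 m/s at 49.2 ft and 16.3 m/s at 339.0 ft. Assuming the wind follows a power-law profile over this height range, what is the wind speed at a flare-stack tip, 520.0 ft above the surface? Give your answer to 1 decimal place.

First find α: α = ln(V₂/V₁)/ln(z₂/z₁) = ln(16.3/11.4)/ln(339.0/49.2) = 0.35755/1.93011 = 0.1852
Extrapolate from 339.0 ft to 520.0 ft: V₃ = 16.3 × (520.0/339.0)^0.1852 = 16.3 × 1.0825 = 17.6444 m/s

17.6 m/s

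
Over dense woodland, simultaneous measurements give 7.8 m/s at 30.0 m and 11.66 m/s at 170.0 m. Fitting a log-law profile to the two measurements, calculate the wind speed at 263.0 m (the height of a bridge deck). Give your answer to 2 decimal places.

12.63 m/s

Log law: V ∝ ln(z/z₀). From the pair, with r = V₁/V₂ = 0.66895,
ln z₀ = (ln z₁ − r·ln z₂)/(1 − r) = (3.4012 − 0.66895×5.1358)/0.33105 = -0.1040 → z₀ = 0.9013 m
V₃ = V₁ · ln(z₃/z₀)/ln(z₁/z₀) = 7.8 × 5.6761/3.5052 = 12.6310 m/s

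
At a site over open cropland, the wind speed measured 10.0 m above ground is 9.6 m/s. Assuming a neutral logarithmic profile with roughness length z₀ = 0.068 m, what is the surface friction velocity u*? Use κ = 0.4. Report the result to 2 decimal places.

u* ≈ 0.77 m/s

Log law: V(z) = (u*/κ) · ln(z/z₀) ⇒ u* = κ · V / ln(z/z₀)
u* = 0.4 × 9.6 / ln(10.0/0.068) = 0.4 × 9.6 / 4.9908
   = 3.8400 / 4.9908 = 0.7694 m/s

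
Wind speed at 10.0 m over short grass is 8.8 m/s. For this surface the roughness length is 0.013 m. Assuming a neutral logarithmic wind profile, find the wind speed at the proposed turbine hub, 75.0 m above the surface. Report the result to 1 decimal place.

11.5 m/s

Log law: V(z) ∝ ln(z/z₀), so V₂/V₁ = ln(z₂/z₀) / ln(z₁/z₀).
ln(75.0/0.013) = 8.6603, ln(10.0/0.013) = 6.6454
V₂ = 8.8 × 8.6603/6.6454 = 8.8 × 1.3032 = 11.4682 m/s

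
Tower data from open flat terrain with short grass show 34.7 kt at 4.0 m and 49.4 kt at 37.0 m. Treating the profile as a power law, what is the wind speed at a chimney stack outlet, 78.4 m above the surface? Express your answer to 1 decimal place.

55.7 kt

First find α: α = ln(V₂/V₁)/ln(z₂/z₁) = ln(49.4/34.7)/ln(37.0/4.0) = 0.35321/2.22462 = 0.1588
Extrapolate from 37.0 m to 78.4 m: V₃ = 49.4 × (78.4/37.0)^0.1588 = 49.4 × 1.1266 = 55.6551 kt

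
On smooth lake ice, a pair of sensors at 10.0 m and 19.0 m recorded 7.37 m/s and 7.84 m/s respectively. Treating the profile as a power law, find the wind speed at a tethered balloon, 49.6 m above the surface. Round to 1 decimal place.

8.6 m/s

First find α: α = ln(V₂/V₁)/ln(z₂/z₁) = ln(7.84/7.37)/ln(19.0/10.0) = 0.06182/0.64185 = 0.0963
Extrapolate from 19.0 m to 49.6 m: V₃ = 7.84 × (49.6/19.0)^0.0963 = 7.84 × 1.0968 = 8.5991 m/s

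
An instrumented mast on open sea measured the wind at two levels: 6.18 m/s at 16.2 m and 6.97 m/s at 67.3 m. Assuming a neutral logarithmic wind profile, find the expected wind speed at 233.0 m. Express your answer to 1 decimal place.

7.7 m/s

Log law: V ∝ ln(z/z₀). From the pair, with r = V₁/V₂ = 0.88666,
ln z₀ = (ln z₁ − r·ln z₂)/(1 − r) = (2.7850 − 0.88666×4.2092)/0.11334 = -8.3558 → z₀ = 0.0002350 m
V₃ = V₁ · ln(z₃/z₀)/ln(z₁/z₀) = 6.18 × 13.8068/11.1408 = 7.6589 m/s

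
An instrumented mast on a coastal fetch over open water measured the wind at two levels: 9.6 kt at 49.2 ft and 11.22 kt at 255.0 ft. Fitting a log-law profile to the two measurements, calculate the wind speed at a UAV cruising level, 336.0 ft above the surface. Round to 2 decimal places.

Log law: V ∝ ln(z/z₀). From the pair, with r = V₁/V₂ = 0.85561,
ln z₀ = (ln z₁ − r·ln z₂)/(1 − r) = (3.8959 − 0.85561×5.5413)/0.14439 = -5.8544 → z₀ = 0.002867 ft
V₃ = V₁ · ln(z₃/z₀)/ln(z₁/z₀) = 9.6 × 11.6716/9.7503 = 11.4916 kt

11.49 kt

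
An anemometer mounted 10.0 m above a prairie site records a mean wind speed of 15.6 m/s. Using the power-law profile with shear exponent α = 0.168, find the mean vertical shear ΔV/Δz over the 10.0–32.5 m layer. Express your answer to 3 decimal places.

0.152 m/s/m

Power law: V₂ = V₁ · (z₂/z₁)^α = 15.6 × (3.2500)^0.168 = 19.0161 m/s
ΔV/Δz = (19.0161 − 15.6)/(32.5 − 10.0) = 3.4161/22.5000 = 0.15183 m/s/m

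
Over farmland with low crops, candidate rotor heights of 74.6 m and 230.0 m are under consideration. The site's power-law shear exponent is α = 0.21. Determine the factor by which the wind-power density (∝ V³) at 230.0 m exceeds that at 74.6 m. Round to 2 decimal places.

Speed ratio: V_B/V_A = (z_B/z_A)^α = (230.0/74.6)^0.21 = (3.0831)^0.21 = 1.26674
Power-density ratio: P_B/P_A = (V_B/V_A)³ = (1.26674)³ = 2.03265

2.03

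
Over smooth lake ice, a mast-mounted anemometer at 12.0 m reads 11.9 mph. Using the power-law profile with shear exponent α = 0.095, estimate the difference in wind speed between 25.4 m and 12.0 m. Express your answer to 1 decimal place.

Power law: V₂ = V₁ · (z₂/z₁)^α = 11.9 × (2.1167)^0.095 = 12.7786 mph
ΔV = 12.7786 − 11.9 = 0.8786 mph

0.9 mph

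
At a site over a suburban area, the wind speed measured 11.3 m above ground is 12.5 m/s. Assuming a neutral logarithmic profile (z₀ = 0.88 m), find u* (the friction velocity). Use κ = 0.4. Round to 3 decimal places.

u* ≈ 1.959 m/s

Log law: V(z) = (u*/κ) · ln(z/z₀) ⇒ u* = κ · V / ln(z/z₀)
u* = 0.4 × 12.5 / ln(11.3/0.88) = 0.4 × 12.5 / 2.5526
   = 5.0000 / 2.5526 = 1.9588 m/s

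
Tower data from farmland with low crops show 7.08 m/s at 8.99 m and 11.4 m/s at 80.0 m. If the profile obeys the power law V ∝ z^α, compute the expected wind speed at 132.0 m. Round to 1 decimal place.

First find α: α = ln(V₂/V₁)/ln(z₂/z₁) = ln(11.4/7.08)/ln(80.0/8.99) = 0.47634/2.18591 = 0.2179
Extrapolate from 80.0 m to 132.0 m: V₃ = 11.4 × (132.0/80.0)^0.2179 = 11.4 × 1.1153 = 12.7144 m/s

12.7 m/s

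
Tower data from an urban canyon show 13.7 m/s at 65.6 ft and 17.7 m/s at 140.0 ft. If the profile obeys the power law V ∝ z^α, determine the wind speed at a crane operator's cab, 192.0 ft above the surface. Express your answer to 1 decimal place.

19.7 m/s

First find α: α = ln(V₂/V₁)/ln(z₂/z₁) = ln(17.7/13.7)/ln(140.0/65.6) = 0.25617/0.75807 = 0.3379
Extrapolate from 140.0 ft to 192.0 ft: V₃ = 17.7 × (192.0/140.0)^0.3379 = 17.7 × 1.1126 = 19.6937 m/s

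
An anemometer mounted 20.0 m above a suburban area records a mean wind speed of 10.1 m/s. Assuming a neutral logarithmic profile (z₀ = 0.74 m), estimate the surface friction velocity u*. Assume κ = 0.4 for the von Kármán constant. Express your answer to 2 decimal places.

Log law: V(z) = (u*/κ) · ln(z/z₀) ⇒ u* = κ · V / ln(z/z₀)
u* = 0.4 × 10.1 / ln(20.0/0.74) = 0.4 × 10.1 / 3.2968
   = 4.0400 / 3.2968 = 1.2254 m/s

u* ≈ 1.23 m/s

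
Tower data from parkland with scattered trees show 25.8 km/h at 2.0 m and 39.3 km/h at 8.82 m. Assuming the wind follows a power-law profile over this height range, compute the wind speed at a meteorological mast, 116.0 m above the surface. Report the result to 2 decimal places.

First find α: α = ln(V₂/V₁)/ln(z₂/z₁) = ln(39.3/25.8)/ln(8.82/2.0) = 0.42085/1.48387 = 0.2836
Extrapolate from 8.82 m to 116.0 m: V₃ = 39.3 × (116.0/8.82)^0.2836 = 39.3 × 2.0766 = 81.6123 km/h

81.61 km/h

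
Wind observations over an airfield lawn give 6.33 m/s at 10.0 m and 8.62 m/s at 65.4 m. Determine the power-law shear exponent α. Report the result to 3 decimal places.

α ≈ 0.164

Power law: V₂/V₁ = (z₂/z₁)^α ⇒ α = ln(V₂/V₁) / ln(z₂/z₁)
α = ln(8.62/6.33) / ln(65.4/10.0) = ln(1.3618) / ln(6.5400)
  = 0.30878 / 1.87794 = 0.16443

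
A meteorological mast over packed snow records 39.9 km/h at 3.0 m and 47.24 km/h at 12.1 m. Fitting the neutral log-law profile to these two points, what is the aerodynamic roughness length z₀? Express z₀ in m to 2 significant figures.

Log law: V(z) ∝ ln(z/z₀). With r = V₁/V₂ = 39.9/47.24 = 0.84462,
r · ln(z₂/z₀) = ln(z₁/z₀) ⇒ ln z₀ = (ln z₁ − r·ln z₂)/(1 − r)
ln z₀ = (1.09861 − 0.84462×2.49321) / 0.15538 = -6.4824
z₀ = exp(-6.4824) = 0.001530 m

z₀ ≈ 0.0015 m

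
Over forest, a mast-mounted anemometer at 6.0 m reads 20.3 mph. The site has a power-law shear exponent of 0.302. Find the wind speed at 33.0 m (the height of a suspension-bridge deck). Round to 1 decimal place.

34.0 mph

Power-law profile: V₂ = V₁ · (z₂/z₁)^α
V₂ = 20.3 × (33.0/6.0)^0.302 = 20.3 × (5.5000)^0.302
    = 20.3 × 1.6734 = 33.9692 mph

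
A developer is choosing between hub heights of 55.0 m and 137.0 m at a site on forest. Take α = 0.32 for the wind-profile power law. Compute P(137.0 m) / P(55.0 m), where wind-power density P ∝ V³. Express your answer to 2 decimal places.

2.40

Speed ratio: V_B/V_A = (z_B/z_A)^α = (137.0/55.0)^0.32 = (2.4909)^0.32 = 1.33917
Power-density ratio: P_B/P_A = (V_B/V_A)³ = (1.33917)³ = 2.40162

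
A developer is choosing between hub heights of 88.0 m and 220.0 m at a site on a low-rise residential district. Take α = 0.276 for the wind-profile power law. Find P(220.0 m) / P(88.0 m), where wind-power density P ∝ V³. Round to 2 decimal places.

2.14

Speed ratio: V_B/V_A = (z_B/z_A)^α = (220.0/88.0)^0.276 = (2.5000)^0.276 = 1.28775
Power-density ratio: P_B/P_A = (V_B/V_A)³ = (1.28775)³ = 2.13547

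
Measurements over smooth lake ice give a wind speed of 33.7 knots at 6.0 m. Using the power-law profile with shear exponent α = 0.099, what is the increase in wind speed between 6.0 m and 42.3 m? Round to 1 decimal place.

Power law: V₂ = V₁ · (z₂/z₁)^α = 33.7 × (7.0500)^0.099 = 40.8884 knots
ΔV = 40.8884 − 33.7 = 7.1884 knots

7.2 knots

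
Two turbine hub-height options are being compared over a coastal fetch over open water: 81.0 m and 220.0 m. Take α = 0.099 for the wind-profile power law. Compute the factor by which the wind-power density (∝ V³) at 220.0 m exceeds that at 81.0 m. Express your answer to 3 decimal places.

Speed ratio: V_B/V_A = (z_B/z_A)^α = (220.0/81.0)^0.099 = (2.7160)^0.099 = 1.10398
Power-density ratio: P_B/P_A = (V_B/V_A)³ = (1.10398)³ = 1.34549

1.345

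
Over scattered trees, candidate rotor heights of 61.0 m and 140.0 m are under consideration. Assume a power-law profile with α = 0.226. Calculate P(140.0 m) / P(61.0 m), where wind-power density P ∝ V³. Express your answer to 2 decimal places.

1.76

Speed ratio: V_B/V_A = (z_B/z_A)^α = (140.0/61.0)^0.226 = (2.2951)^0.226 = 1.20654
Power-density ratio: P_B/P_A = (V_B/V_A)³ = (1.20654)³ = 1.75639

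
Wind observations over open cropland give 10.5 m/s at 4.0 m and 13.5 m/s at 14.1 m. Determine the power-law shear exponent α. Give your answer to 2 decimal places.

α ≈ 0.20

Power law: V₂/V₁ = (z₂/z₁)^α ⇒ α = ln(V₂/V₁) / ln(z₂/z₁)
α = ln(13.5/10.5) / ln(14.1/4.0) = ln(1.2857) / ln(3.5250)
  = 0.25131 / 1.25988 = 0.19947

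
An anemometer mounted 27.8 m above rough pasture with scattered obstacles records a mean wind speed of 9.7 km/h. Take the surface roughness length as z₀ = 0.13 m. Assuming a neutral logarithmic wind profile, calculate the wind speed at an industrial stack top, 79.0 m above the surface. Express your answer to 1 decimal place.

11.6 km/h

Log law: V(z) ∝ ln(z/z₀), so V₂/V₁ = ln(z₂/z₀) / ln(z₁/z₀).
ln(79.0/0.13) = 6.4097, ln(27.8/0.13) = 5.3653
V₂ = 9.7 × 6.4097/5.3653 = 9.7 × 1.1947 = 11.5882 km/h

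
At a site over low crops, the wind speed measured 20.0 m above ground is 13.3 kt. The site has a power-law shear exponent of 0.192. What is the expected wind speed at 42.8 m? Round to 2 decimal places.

Power-law profile: V₂ = V₁ · (z₂/z₁)^α
V₂ = 13.3 × (42.8/20.0)^0.192 = 13.3 × (2.1400)^0.192
    = 13.3 × 1.1573 = 15.3919 kt

15.39 kt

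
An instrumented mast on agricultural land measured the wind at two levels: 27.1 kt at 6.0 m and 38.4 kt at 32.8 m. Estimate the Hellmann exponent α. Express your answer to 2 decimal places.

Power law: V₂/V₁ = (z₂/z₁)^α ⇒ α = ln(V₂/V₁) / ln(z₂/z₁)
α = ln(38.4/27.1) / ln(32.8/6.0) = ln(1.4170) / ln(5.4667)
  = 0.34852 / 1.69867 = 0.20517

α ≈ 0.21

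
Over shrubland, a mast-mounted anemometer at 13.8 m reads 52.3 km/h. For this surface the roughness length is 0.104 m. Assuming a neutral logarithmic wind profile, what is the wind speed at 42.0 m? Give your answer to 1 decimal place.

Log law: V(z) ∝ ln(z/z₀), so V₂/V₁ = ln(z₂/z₀) / ln(z₁/z₀).
ln(42.0/0.104) = 6.0010, ln(13.8/0.104) = 4.8880
V₂ = 52.3 × 6.0010/4.8880 = 52.3 × 1.2277 = 64.2087 km/h

64.2 km/h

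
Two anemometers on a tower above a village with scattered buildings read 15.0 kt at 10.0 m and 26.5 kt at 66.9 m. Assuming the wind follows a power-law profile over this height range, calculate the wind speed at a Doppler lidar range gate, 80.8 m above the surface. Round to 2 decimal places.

28.04 kt

First find α: α = ln(V₂/V₁)/ln(z₂/z₁) = ln(26.5/15.0)/ln(66.9/10.0) = 0.56909/1.90061 = 0.2994
Extrapolate from 66.9 m to 80.8 m: V₃ = 26.5 × (80.8/66.9)^0.2994 = 26.5 × 1.0582 = 28.0411 kt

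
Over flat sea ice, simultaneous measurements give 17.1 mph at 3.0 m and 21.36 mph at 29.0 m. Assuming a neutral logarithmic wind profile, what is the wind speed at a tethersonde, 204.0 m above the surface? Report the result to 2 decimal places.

25.02 mph

Log law: V ∝ ln(z/z₀). From the pair, with r = V₁/V₂ = 0.80056,
ln z₀ = (ln z₁ − r·ln z₂)/(1 − r) = (1.0986 − 0.80056×3.3673)/0.19944 = -8.0081 → z₀ = 0.0003328 m
V₃ = V₁ · ln(z₃/z₀)/ln(z₁/z₀) = 17.1 × 13.3262/9.1067 = 25.0231 mph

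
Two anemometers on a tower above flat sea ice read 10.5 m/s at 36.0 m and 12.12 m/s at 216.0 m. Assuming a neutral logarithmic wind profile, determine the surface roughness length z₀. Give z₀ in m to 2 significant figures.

z₀ ≈ 0.00033 m

Log law: V(z) ∝ ln(z/z₀). With r = V₁/V₂ = 10.5/12.12 = 0.86634,
r · ln(z₂/z₀) = ln(z₁/z₀) ⇒ ln z₀ = (ln z₁ − r·ln z₂)/(1 − r)
ln z₀ = (3.58352 − 0.86634×5.37528) / 0.13366 = -8.0297
z₀ = exp(-8.0297) = 0.0003256 m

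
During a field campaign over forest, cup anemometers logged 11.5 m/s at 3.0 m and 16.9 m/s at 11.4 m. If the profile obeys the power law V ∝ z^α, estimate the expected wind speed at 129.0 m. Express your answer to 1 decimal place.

34.0 m/s

First find α: α = ln(V₂/V₁)/ln(z₂/z₁) = ln(16.9/11.5)/ln(11.4/3.0) = 0.38497/1.33500 = 0.2884
Extrapolate from 11.4 m to 129.0 m: V₃ = 16.9 × (129.0/11.4)^0.2884 = 16.9 × 2.0130 = 34.0198 m/s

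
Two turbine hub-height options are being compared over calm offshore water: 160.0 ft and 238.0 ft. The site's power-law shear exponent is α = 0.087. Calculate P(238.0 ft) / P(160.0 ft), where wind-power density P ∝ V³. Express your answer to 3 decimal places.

Speed ratio: V_B/V_A = (z_B/z_A)^α = (238.0/160.0)^0.087 = (1.4875)^0.087 = 1.03515
Power-density ratio: P_B/P_A = (V_B/V_A)³ = (1.03515)³ = 1.10920

1.109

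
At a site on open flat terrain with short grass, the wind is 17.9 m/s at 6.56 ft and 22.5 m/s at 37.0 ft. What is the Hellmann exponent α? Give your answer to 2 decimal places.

Power law: V₂/V₁ = (z₂/z₁)^α ⇒ α = ln(V₂/V₁) / ln(z₂/z₁)
α = ln(22.5/17.9) / ln(37.0/6.56) = ln(1.2570) / ln(5.6402)
  = 0.22871 / 1.72993 = 0.13221

α ≈ 0.13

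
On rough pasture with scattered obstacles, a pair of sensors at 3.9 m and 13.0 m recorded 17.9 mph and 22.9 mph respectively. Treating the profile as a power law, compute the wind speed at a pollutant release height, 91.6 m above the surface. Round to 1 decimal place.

34.1 mph

First find α: α = ln(V₂/V₁)/ln(z₂/z₁) = ln(22.9/17.9)/ln(13.0/3.9) = 0.24634/1.20397 = 0.2046
Extrapolate from 13.0 m to 91.6 m: V₃ = 22.9 × (91.6/13.0)^0.2046 = 22.9 × 1.4911 = 34.1451 mph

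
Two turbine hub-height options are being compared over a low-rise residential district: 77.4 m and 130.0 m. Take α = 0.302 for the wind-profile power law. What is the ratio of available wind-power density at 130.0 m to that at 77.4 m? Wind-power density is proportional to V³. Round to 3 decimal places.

Speed ratio: V_B/V_A = (z_B/z_A)^α = (130.0/77.4)^0.302 = (1.6796)^0.302 = 1.16953
Power-density ratio: P_B/P_A = (V_B/V_A)³ = (1.16953)³ = 1.59968

1.600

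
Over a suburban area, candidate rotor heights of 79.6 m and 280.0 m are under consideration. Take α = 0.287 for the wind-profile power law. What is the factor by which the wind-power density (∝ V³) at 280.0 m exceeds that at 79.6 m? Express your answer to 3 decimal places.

Speed ratio: V_B/V_A = (z_B/z_A)^α = (280.0/79.6)^0.287 = (3.5176)^0.287 = 1.43474
Power-density ratio: P_B/P_A = (V_B/V_A)³ = (1.43474)³ = 2.95336

2.953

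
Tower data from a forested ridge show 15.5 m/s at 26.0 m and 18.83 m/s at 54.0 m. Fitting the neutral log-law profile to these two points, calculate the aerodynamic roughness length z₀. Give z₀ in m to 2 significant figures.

z₀ ≈ 0.87 m

Log law: V(z) ∝ ln(z/z₀). With r = V₁/V₂ = 15.5/18.83 = 0.82315,
r · ln(z₂/z₀) = ln(z₁/z₀) ⇒ ln z₀ = (ln z₁ − r·ln z₂)/(1 − r)
ln z₀ = (3.25810 − 0.82315×3.98898) / 0.17685 = -0.1439
z₀ = exp(-0.1439) = 0.8659 m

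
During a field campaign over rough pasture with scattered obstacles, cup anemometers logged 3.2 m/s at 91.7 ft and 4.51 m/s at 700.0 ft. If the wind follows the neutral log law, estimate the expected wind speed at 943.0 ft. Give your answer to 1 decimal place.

Log law: V ∝ ln(z/z₀). From the pair, with r = V₁/V₂ = 0.70953,
ln z₀ = (ln z₁ − r·ln z₂)/(1 − r) = (4.5185 − 0.70953×6.5511)/0.29047 = -0.4465 → z₀ = 0.6399 ft
V₃ = V₁ · ln(z₃/z₀)/ln(z₁/z₀) = 3.2 × 7.2956/4.9650 = 4.7021 m/s

4.7 m/s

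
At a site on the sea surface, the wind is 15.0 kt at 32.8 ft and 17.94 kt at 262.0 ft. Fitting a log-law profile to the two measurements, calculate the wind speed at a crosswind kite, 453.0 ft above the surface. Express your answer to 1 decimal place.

Log law: V ∝ ln(z/z₀). From the pair, with r = V₁/V₂ = 0.83612,
ln z₀ = (ln z₁ − r·ln z₂)/(1 − r) = (3.4904 − 0.83612×5.5683)/0.16388 = -7.1112 → z₀ = 0.0008159 ft
V₃ = V₁ · ln(z₃/z₀)/ln(z₁/z₀) = 15.0 × 13.2271/10.6016 = 18.7147 kt

18.7 kt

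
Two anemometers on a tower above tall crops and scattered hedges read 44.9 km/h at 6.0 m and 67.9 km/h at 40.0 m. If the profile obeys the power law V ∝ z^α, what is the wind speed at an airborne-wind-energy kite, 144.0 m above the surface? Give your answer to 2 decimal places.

First find α: α = ln(V₂/V₁)/ln(z₂/z₁) = ln(67.9/44.9)/ln(40.0/6.0) = 0.41360/1.89712 = 0.2180
Extrapolate from 40.0 m to 144.0 m: V₃ = 67.9 × (144.0/40.0)^0.2180 = 67.9 × 1.3222 = 89.7742 km/h

89.77 km/h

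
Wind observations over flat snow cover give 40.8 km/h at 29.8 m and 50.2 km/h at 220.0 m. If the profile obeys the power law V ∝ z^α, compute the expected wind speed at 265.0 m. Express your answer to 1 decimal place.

First find α: α = ln(V₂/V₁)/ln(z₂/z₁) = ln(50.2/40.8)/ln(220.0/29.8) = 0.20733/1.99912 = 0.1037
Extrapolate from 220.0 m to 265.0 m: V₃ = 50.2 × (265.0/220.0)^0.1037 = 50.2 × 1.0195 = 51.1783 km/h

51.2 km/h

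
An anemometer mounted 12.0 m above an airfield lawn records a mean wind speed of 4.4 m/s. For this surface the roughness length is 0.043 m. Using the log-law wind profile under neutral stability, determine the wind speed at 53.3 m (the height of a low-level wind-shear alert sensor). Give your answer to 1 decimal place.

5.6 m/s

Log law: V(z) ∝ ln(z/z₀), so V₂/V₁ = ln(z₂/z₀) / ln(z₁/z₀).
ln(53.3/0.043) = 7.1225, ln(12.0/0.043) = 5.6315
V₂ = 4.4 × 7.1225/5.6315 = 4.4 × 1.2648 = 5.5650 m/s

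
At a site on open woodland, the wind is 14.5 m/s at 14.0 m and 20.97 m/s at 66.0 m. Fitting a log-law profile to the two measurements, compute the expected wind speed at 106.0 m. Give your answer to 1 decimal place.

Log law: V ∝ ln(z/z₀). From the pair, with r = V₁/V₂ = 0.69146,
ln z₀ = (ln z₁ − r·ln z₂)/(1 − r) = (2.6391 − 0.69146×4.1897)/0.30854 = -0.8360 → z₀ = 0.4334 m
V₃ = V₁ · ln(z₃/z₀)/ln(z₁/z₀) = 14.5 × 5.4994/3.4751 = 22.9469 m/s

22.9 m/s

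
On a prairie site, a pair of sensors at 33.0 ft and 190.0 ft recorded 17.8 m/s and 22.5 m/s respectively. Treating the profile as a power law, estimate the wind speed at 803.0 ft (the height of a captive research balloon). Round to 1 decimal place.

First find α: α = ln(V₂/V₁)/ln(z₂/z₁) = ln(22.5/17.8)/ln(190.0/33.0) = 0.23432/1.75052 = 0.1339
Extrapolate from 190.0 ft to 803.0 ft: V₃ = 22.5 × (803.0/190.0)^0.1339 = 22.5 × 1.2128 = 27.2880 m/s

27.3 m/s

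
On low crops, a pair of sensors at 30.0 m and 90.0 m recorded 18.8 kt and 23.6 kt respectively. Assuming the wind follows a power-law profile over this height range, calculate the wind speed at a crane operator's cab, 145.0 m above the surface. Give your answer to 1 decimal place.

First find α: α = ln(V₂/V₁)/ln(z₂/z₁) = ln(23.6/18.8)/ln(90.0/30.0) = 0.22739/1.09861 = 0.2070
Extrapolate from 90.0 m to 145.0 m: V₃ = 23.6 × (145.0/90.0)^0.2070 = 23.6 × 1.1037 = 26.0485 kt

26.0 kt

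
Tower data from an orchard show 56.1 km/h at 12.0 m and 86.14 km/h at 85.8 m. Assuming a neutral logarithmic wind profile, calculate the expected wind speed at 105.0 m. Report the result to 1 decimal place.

89.2 km/h

Log law: V ∝ ln(z/z₀). From the pair, with r = V₁/V₂ = 0.65127,
ln z₀ = (ln z₁ − r·ln z₂)/(1 − r) = (2.4849 − 0.65127×4.4520)/0.34873 = -1.1887 → z₀ = 0.3046 m
V₃ = V₁ · ln(z₃/z₀)/ln(z₁/z₀) = 56.1 × 5.8427/3.6736 = 89.2239 km/h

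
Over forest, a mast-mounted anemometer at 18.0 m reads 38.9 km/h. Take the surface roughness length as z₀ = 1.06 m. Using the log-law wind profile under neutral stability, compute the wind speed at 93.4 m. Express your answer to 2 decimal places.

61.52 km/h

Log law: V(z) ∝ ln(z/z₀), so V₂/V₁ = ln(z₂/z₀) / ln(z₁/z₀).
ln(93.4/1.06) = 4.4786, ln(18.0/1.06) = 2.8321
V₂ = 38.9 × 4.4786/2.8321 = 38.9 × 1.5814 = 61.5156 km/h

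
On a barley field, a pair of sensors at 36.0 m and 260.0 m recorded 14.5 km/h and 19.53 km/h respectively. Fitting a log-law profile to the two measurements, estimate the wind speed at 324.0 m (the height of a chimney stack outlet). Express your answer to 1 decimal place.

Log law: V ∝ ln(z/z₀). From the pair, with r = V₁/V₂ = 0.74245,
ln z₀ = (ln z₁ − r·ln z₂)/(1 − r) = (3.5835 − 0.74245×5.5607)/0.25755 = -2.1161 → z₀ = 0.1205 m
V₃ = V₁ · ln(z₃/z₀)/ln(z₁/z₀) = 14.5 × 7.8968/5.6996 = 20.0898 km/h

20.1 km/h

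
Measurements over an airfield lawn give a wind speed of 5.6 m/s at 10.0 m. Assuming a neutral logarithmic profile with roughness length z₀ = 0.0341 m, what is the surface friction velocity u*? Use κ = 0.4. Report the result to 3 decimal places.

Log law: V(z) = (u*/κ) · ln(z/z₀) ⇒ u* = κ · V / ln(z/z₀)
u* = 0.4 × 5.6 / ln(10.0/0.0341) = 0.4 × 5.6 / 5.6810
   = 2.2400 / 5.6810 = 0.3943 m/s

u* ≈ 0.394 m/s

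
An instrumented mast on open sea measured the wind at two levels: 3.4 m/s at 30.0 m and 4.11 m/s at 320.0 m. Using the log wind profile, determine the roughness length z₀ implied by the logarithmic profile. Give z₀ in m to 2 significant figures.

Log law: V(z) ∝ ln(z/z₀). With r = V₁/V₂ = 3.4/4.11 = 0.82725,
r · ln(z₂/z₀) = ln(z₁/z₀) ⇒ ln z₀ = (ln z₁ − r·ln z₂)/(1 − r)
ln z₀ = (3.40120 − 0.82725×5.76832) / 0.17275 = -7.9343
z₀ = exp(-7.9343) = 0.0003582 m

z₀ ≈ 0.00036 m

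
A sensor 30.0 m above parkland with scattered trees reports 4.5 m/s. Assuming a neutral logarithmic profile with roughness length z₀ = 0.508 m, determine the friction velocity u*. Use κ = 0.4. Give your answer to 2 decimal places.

Log law: V(z) = (u*/κ) · ln(z/z₀) ⇒ u* = κ · V / ln(z/z₀)
u* = 0.4 × 4.5 / ln(30.0/0.508) = 0.4 × 4.5 / 4.0785
   = 1.8000 / 4.0785 = 0.4413 m/s

u* ≈ 0.44 m/s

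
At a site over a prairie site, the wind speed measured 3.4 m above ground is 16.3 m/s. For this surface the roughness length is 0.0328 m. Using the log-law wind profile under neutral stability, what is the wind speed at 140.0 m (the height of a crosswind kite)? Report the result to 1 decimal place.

Log law: V(z) ∝ ln(z/z₀), so V₂/V₁ = ln(z₂/z₀) / ln(z₁/z₀).
ln(140.0/0.0328) = 8.3590, ln(3.4/0.0328) = 4.6411
V₂ = 16.3 × 8.3590/4.6411 = 16.3 × 1.8011 = 29.3575 m/s

29.4 m/s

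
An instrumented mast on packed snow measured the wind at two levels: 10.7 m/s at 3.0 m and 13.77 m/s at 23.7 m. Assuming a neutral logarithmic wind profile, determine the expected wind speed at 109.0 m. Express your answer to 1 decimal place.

16.0 m/s

Log law: V ∝ ln(z/z₀). From the pair, with r = V₁/V₂ = 0.77705,
ln z₀ = (ln z₁ − r·ln z₂)/(1 − r) = (1.0986 − 0.77705×3.1655)/0.22295 = -6.1051 → z₀ = 0.002231 m
V₃ = V₁ · ln(z₃/z₀)/ln(z₁/z₀) = 10.7 × 10.7965/7.2037 = 16.0364 m/s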